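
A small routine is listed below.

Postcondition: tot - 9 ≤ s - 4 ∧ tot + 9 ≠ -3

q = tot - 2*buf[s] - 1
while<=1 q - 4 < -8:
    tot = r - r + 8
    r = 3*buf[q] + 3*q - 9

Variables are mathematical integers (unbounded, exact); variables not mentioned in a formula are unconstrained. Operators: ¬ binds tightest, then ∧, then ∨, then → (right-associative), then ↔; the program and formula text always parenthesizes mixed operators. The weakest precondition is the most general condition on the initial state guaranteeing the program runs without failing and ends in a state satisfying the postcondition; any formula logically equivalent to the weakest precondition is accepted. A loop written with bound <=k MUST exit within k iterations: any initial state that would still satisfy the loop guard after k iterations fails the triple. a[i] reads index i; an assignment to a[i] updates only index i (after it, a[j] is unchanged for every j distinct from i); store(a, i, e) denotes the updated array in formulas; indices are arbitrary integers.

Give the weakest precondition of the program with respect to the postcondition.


Working backward. After the program, the postcondition tot - 9 ≤ s - 4 ∧ tot + 9 ≠ -3 must hold; in canonical form it is tot ≤ s + 5 ∧ tot ≠ -12.
Before the loop (bound <=1), unroll the exhaustion recursion (WP_0 = exit-now case; WP_j = one more guarded iteration, up to j = 1):
  WP_0: (¬(q < -4)) ∧ tot ≤ s + 5 ∧ tot ≠ -12
  WP_1: (q < -4 → ((¬(q < -4)) ∧ s ≥ 3)) ∧ ((¬(q < -4)) → (tot ≤ s + 5 ∧ tot ≠ -12))
So before the loop: (q < -4 → ((¬(q < -4)) ∧ s ≥ 3)) ∧ ((¬(q < -4)) → (tot ≤ s + 5 ∧ tot ≠ -12))
Before q := tot - 2*buf[s] - 1: (tot < 2*buf[s] - 3 → ((¬(tot < 2*buf[s] - 3)) ∧ s ≥ 3)) ∧ ((¬(tot < 2*buf[s] - 3)) → (tot ≤ s + 5 ∧ tot ≠ -12))
Answer: WP = (tot < 2*buf[s] - 3 → ((¬(tot < 2*buf[s] - 3)) ∧ s ≥ 3)) ∧ ((¬(tot < 2*buf[s] - 3)) → (tot ≤ s + 5 ∧ tot ≠ -12))


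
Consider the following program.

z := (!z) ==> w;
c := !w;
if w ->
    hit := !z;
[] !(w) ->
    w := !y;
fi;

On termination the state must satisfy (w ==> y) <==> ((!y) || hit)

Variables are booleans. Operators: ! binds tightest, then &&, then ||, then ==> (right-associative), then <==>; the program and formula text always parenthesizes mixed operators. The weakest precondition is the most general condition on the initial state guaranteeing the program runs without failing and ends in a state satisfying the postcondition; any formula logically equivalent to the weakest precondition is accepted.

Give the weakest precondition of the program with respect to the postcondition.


Working backward. After the program, (w ==> y) <==> ((!y) || hit) must hold.
Then branch requires (w ==> y) <==> ((!y) || (!z)); else branch requires ((!y) ==> y) <==> ((!y) || hit).
Before the if: (w ==> ((w ==> y) <==> ((!y) || (!z)))) && ((!w) ==> (((!y) ==> y) <==> ((!y) || hit)))
Before c := !w: (w ==> ((w ==> y) <==> ((!y) || (!z)))) && ((!w) ==> (((!y) ==> y) <==> ((!y) || hit)))
Before z := (!z) ==> w: (w ==> ((w ==> y) <==> ((!y) || (!((!z) ==> w))))) && ((!w) ==> (((!y) ==> y) <==> ((!y) || hit)))
Answer: WP = (w ==> ((w ==> y) <==> ((!y) || (!((!z) ==> w))))) && ((!w) ==> (((!y) ==> y) <==> ((!y) || hit)))


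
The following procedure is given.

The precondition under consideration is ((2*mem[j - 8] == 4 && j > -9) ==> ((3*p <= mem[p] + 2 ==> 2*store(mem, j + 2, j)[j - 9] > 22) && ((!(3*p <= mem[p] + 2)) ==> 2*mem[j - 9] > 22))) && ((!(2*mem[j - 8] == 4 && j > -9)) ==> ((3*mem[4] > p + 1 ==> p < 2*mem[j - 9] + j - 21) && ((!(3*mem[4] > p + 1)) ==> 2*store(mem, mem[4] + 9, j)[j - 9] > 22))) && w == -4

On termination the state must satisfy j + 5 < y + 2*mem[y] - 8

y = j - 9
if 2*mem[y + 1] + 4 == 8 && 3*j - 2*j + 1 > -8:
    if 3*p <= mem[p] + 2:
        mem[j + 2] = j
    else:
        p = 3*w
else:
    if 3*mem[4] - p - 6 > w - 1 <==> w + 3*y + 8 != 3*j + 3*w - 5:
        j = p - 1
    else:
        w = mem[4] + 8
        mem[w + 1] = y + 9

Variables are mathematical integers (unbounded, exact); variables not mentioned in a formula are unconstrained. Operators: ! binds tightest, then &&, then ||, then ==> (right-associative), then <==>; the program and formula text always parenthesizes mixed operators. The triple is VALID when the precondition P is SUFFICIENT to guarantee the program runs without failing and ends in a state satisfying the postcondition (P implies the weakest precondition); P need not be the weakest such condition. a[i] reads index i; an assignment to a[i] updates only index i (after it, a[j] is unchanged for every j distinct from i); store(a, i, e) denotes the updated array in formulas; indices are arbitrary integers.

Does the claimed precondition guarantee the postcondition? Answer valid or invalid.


Working backward. After the program, the postcondition j + 5 < y + 2*mem[y] - 8 must hold; in canonical form it is j < 2*mem[y] + y - 13.
Then branch requires (3*p <= mem[p] + 2 ==> j < 2*store(mem, j + 2, j)[y] + y - 13) && ((!(3*p <= mem[p] + 2)) ==> j < 2*mem[y] + y - 13); else branch requires ((3*mem[4] > p + w + 5 <==> 3*y != 3*j + 2*w - 13) ==> p < 2*mem[y] + y - 12) && ((!(3*mem[4] > p + w + 5 <==> 3*y != 3*j + 2*w - 13)) ==> j < 2*store(mem, mem[4] + 9, y + 9)[y] + y - 13).
Before the if: ((2*mem[y + 1] == 4 && j > -9) ==> ((3*p <= mem[p] + 2 ==> j < 2*store(mem, j + 2, j)[y] + y - 13) && ((!(3*p <= mem[p] + 2)) ==> j < 2*mem[y] + y - 13))) && ((!(2*mem[y + 1] == 4 && j > -9)) ==> (((3*mem[4] > p + w + 5 <==> 3*y != 3*j + 2*w - 13) ==> p < 2*mem[y] + y - 12) && ((!(3*mem[4] > p + w + 5 <==> 3*y != 3*j + 2*w - 13)) ==> j < 2*store(mem, mem[4] + 9, y + 9)[y] + y - 13)))
Before y := j - 9: ((2*mem[j - 8] == 4 && j > -9) ==> ((3*p <= mem[p] + 2 ==> 2*store(mem, j + 2, j)[j - 9] > 22) && ((!(3*p <= mem[p] + 2)) ==> 2*mem[j - 9] > 22))) && ((!(2*mem[j - 8] == 4 && j > -9)) ==> (((3*mem[4] > p + w + 5 <==> 2*w != -14) ==> p < 2*mem[j - 9] + j - 21) && ((!(3*mem[4] > p + w + 5 <==> 2*w != -14)) ==> 2*store(mem, mem[4] + 9, j)[j - 9] > 22)))
The weakest precondition is ((2*mem[j - 8] == 4 && j > -9) ==> ((3*p <= mem[p] + 2 ==> 2*store(mem, j + 2, j)[j - 9] > 22) && ((!(3*p <= mem[p] + 2)) ==> 2*mem[j - 9] > 22))) && ((!(2*mem[j - 8] == 4 && j > -9)) ==> (((3*mem[4] > p + w + 5 <==> 2*w != -14) ==> p < 2*mem[j - 9] + j - 21) && ((!(3*mem[4] > p + w + 5 <==> 2*w != -14)) ==> 2*store(mem, mem[4] + 9, j)[j - 9] > 22))).
Check whether ((2*mem[j - 8] == 4 && j > -9) ==> ((3*p <= mem[p] + 2 ==> 2*store(mem, j + 2, j)[j - 9] > 22) && ((!(3*p <= mem[p] + 2)) ==> 2*mem[j - 9] > 22))) && ((!(2*mem[j - 8] == 4 && j > -9)) ==> ((3*mem[4] > p + 1 ==> p < 2*mem[j - 9] + j - 21) && ((!(3*mem[4] > p + 1)) ==> 2*store(mem, mem[4] + 9, j)[j - 9] > 22))) && w == -4 implies it.
Every state satisfying the precondition satisfies the weakest precondition: the implication holds.
Answer: valid


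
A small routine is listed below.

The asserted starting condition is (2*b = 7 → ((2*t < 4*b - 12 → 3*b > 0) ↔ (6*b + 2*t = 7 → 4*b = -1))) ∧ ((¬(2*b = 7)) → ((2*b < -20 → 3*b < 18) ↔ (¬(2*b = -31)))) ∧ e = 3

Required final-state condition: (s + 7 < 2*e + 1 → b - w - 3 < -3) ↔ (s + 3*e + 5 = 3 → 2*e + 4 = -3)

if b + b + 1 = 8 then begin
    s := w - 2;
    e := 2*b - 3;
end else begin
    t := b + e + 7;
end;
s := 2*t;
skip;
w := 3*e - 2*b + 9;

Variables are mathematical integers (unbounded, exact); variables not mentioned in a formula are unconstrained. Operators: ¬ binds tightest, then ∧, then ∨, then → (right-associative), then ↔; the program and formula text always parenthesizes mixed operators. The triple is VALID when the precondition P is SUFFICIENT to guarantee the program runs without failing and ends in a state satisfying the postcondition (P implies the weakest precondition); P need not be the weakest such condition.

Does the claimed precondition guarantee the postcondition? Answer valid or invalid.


Working backward. After the program, the postcondition (s + 7 < 2*e + 1 → b - w - 3 < -3) ↔ (s + 3*e + 5 = 3 → 2*e + 4 = -3) must hold; in canonical form it is (s < 2*e - 6 → b < w) ↔ (3*e + s = -2 → 2*e = -7).
Before w := 3*e - 2*b + 9: (s < 2*e - 6 → 3*b < 3*e + 9) ↔ (3*e + s = -2 → 2*e = -7)
Before skip: (s < 2*e - 6 → 3*b < 3*e + 9) ↔ (3*e + s = -2 → 2*e = -7)
Before s := 2*t: (2*t < 2*e - 6 → 3*b < 3*e + 9) ↔ (3*e + 2*t = -2 → 2*e = -7)
Then branch requires (2*t < 4*b - 12 → 3*b > 0) ↔ (6*b + 2*t = 7 → 4*b = -1); else branch requires (2*b < -20 → 3*b < 3*e + 9) ↔ (2*b + 5*e = -16 → 2*e = -7).
Before the if: (2*b = 7 → ((2*t < 4*b - 12 → 3*b > 0) ↔ (6*b + 2*t = 7 → 4*b = -1))) ∧ ((¬(2*b = 7)) → ((2*b < -20 → 3*b < 3*e + 9) ↔ (2*b + 5*e = -16 → 2*e = -7)))
The weakest precondition is (2*b = 7 → ((2*t < 4*b - 12 → 3*b > 0) ↔ (6*b + 2*t = 7 → 4*b = -1))) ∧ ((¬(2*b = 7)) → ((2*b < -20 → 3*b < 3*e + 9) ↔ (2*b + 5*e = -16 → 2*e = -7))).
Check whether (2*b = 7 → ((2*t < 4*b - 12 → 3*b > 0) ↔ (6*b + 2*t = 7 → 4*b = -1))) ∧ ((¬(2*b = 7)) → ((2*b < -20 → 3*b < 18) ↔ (¬(2*b = -31)))) ∧ e = 3 implies it.
Every state satisfying the precondition satisfies the weakest precondition: the implication holds.
Answer: valid


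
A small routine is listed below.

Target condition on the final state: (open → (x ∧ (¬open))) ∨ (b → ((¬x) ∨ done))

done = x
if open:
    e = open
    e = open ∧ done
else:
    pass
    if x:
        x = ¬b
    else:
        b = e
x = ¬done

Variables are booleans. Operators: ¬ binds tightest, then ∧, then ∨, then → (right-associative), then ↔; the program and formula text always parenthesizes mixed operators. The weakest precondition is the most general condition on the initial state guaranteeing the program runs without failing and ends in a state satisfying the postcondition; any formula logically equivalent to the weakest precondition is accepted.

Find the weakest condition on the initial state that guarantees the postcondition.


Working backward. After the program, (open → (x ∧ (¬open))) ∨ (b → ((¬x) ∨ done)) must hold.
Before x := ¬done: (open → ((¬done) ∧ (¬open))) ∨ (b → done)
Then branch requires (open → ((¬done) ∧ (¬open))) ∨ (b → done); else branch requires (x → ((open → ((¬done) ∧ (¬open))) ∨ (b → done))) ∧ ((¬x) → ((open → ((¬done) ∧ (¬open))) ∨ (e → done))).
Before the if: (open → ((open → ((¬done) ∧ (¬open))) ∨ (b → done))) ∧ ((¬open) → ((x → ((open → ((¬done) ∧ (¬open))) ∨ (b → done))) ∧ ((¬x) → ((open → ((¬done) ∧ (¬open))) ∨ (e → done)))))
Before done := x: (open → ((open → ((¬x) ∧ (¬open))) ∨ (b → x))) ∧ ((¬open) → ((x → ((open → ((¬x) ∧ (¬open))) ∨ (b → x))) ∧ ((¬x) → ((open → ((¬x) ∧ (¬open))) ∨ (e → x)))))
Answer: WP = (open → ((open → ((¬x) ∧ (¬open))) ∨ (b → x))) ∧ ((¬open) → ((x → ((open → ((¬x) ∧ (¬open))) ∨ (b → x))) ∧ ((¬x) → ((open → ((¬x) ∧ (¬open))) ∨ (e → x)))))


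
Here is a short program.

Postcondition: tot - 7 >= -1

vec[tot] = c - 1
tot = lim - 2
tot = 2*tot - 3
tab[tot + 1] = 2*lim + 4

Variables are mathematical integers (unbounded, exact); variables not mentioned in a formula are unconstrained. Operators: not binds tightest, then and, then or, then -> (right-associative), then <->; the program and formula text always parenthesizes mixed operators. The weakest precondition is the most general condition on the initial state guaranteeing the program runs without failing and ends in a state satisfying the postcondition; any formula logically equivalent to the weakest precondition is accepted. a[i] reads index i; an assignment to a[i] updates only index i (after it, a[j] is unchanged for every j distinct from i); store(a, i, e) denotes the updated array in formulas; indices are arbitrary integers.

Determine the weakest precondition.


Working backward. After the program, the postcondition tot - 7 >= -1 must hold; in canonical form it is tot >= 6.
Before tab[tot + 1] := 2*lim + 4: tot >= 6
Before tot := 2*tot - 3: 2*tot >= 9
Before tot := lim - 2: 2*lim >= 13
Before vec[tot] := c - 1: 2*lim >= 13
Answer: WP = 2*lim >= 13


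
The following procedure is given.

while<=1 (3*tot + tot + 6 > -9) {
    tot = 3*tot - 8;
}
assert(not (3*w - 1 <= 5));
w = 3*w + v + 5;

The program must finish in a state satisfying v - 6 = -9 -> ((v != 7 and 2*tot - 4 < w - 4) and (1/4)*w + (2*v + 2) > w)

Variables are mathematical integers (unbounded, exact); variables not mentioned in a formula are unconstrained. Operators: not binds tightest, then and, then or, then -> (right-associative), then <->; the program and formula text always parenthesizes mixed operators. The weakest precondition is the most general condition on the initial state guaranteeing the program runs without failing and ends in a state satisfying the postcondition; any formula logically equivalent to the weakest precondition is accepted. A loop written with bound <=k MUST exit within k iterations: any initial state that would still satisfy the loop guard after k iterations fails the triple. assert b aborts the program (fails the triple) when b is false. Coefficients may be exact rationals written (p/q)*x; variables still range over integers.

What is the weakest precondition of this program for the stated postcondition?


Working backward. After the program, the postcondition v - 6 = -9 -> ((v != 7 and 2*tot - 4 < w - 4) and (1/4)*w + (2*v + 2) > w) must hold; in canonical form it is v = -3 -> (v != 7 and 2*tot < w and 2*v > (3/4)*w - 2).
Before w := 3*w + v + 5: v = -3 -> (v != 7 and 2*tot < v + 3*w + 5 and (5/4)*v > (9/4)*w + 7/4)
Before assert not (3*w - 1 <= 5): (not (3*w <= 6)) and (v = -3 -> (v != 7 and 2*tot < v + 3*w + 5 and (5/4)*v > (9/4)*w + 7/4))
Before the loop (bound <=1), unroll the exhaustion recursion (WP_0 = exit-now case; WP_j = one more guarded iteration, up to j = 1):
  WP_0: (not (4*tot > -15)) and (not (3*w <= 6)) and (v = -3 -> (v != 7 and 2*tot < v + 3*w + 5 and (5/4)*v > (9/4)*w + 7/4))
  WP_1: (4*tot > -15 -> ((not (12*tot > 17)) and (not (3*w <= 6)) and (v = -3 -> (v != 7 and 6*tot < v + 3*w + 21 and (5/4)*v > (9/4)*w + 7/4)))) and ((not (4*tot > -15)) -> ((not (3*w <= 6)) and (v = -3 -> (v != 7 and 2*tot < v + 3*w + 5 and (5/4)*v > (9/4)*w + 7/4))))
So before the loop: (4*tot > -15 -> ((not (12*tot > 17)) and (not (3*w <= 6)) and (v = -3 -> (v != 7 and 6*tot < v + 3*w + 21 and (5/4)*v > (9/4)*w + 7/4)))) and ((not (4*tot > -15)) -> ((not (3*w <= 6)) and (v = -3 -> (v != 7 and 2*tot < v + 3*w + 5 and (5/4)*v > (9/4)*w + 7/4))))
Answer: WP = (4*tot > -15 -> ((not (12*tot > 17)) and (not (3*w <= 6)) and (v = -3 -> (v != 7 and 6*tot < v + 3*w + 21 and (5/4)*v > (9/4)*w + 7/4)))) and ((not (4*tot > -15)) -> ((not (3*w <= 6)) and (v = -3 -> (v != 7 and 2*tot < v + 3*w + 5 and (5/4)*v > (9/4)*w + 7/4))))


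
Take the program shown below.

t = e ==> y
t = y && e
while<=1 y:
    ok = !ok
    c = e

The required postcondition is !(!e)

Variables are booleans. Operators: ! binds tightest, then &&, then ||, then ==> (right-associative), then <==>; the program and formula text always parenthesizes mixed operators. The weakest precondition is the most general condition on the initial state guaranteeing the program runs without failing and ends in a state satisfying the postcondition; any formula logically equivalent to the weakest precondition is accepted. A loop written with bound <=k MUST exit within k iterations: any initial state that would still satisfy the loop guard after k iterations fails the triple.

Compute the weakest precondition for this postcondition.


Working backward. After the program, the postcondition !(!e) must hold; in canonical form it is e.
Before the loop (bound <=1), unroll the exhaustion recursion (WP_0 = exit-now case; WP_j = one more guarded iteration, up to j = 1):
  WP_0: (!y) && e
  WP_1: (y ==> ((!y) && e)) && ((!y) ==> e)
So before the loop: (y ==> ((!y) && e)) && ((!y) ==> e)
Before t := y && e: (y ==> ((!y) && e)) && ((!y) ==> e)
Before t := e ==> y: (y ==> ((!y) && e)) && ((!y) ==> e)
Answer: WP = (y ==> ((!y) && e)) && ((!y) ==> e)


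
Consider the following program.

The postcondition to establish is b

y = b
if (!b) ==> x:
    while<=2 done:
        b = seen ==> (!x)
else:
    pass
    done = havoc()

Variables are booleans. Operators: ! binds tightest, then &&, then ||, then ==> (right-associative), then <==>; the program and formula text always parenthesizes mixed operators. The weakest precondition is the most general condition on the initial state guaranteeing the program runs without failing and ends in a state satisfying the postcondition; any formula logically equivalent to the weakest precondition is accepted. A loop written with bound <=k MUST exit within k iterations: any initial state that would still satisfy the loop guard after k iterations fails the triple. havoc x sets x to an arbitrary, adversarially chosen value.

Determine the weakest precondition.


Working backward. After the program, b must hold.
Then branch requires (done ==> ((done ==> ((!done) && (seen ==> (!x)))) && ((!done) ==> (seen ==> (!x))))) && ((!done) ==> b); else branch requires b.
Before the if: (((!b) ==> x) ==> ((done ==> ((done ==> ((!done) && (seen ==> (!x)))) && ((!done) ==> (seen ==> (!x))))) && ((!done) ==> b))) && ((!((!b) ==> x)) ==> b)
Before y := b: (((!b) ==> x) ==> ((done ==> ((done ==> ((!done) && (seen ==> (!x)))) && ((!done) ==> (seen ==> (!x))))) && ((!done) ==> b))) && ((!((!b) ==> x)) ==> b)
Answer: WP = (((!b) ==> x) ==> ((done ==> ((done ==> ((!done) && (seen ==> (!x)))) && ((!done) ==> (seen ==> (!x))))) && ((!done) ==> b))) && ((!((!b) ==> x)) ==> b)


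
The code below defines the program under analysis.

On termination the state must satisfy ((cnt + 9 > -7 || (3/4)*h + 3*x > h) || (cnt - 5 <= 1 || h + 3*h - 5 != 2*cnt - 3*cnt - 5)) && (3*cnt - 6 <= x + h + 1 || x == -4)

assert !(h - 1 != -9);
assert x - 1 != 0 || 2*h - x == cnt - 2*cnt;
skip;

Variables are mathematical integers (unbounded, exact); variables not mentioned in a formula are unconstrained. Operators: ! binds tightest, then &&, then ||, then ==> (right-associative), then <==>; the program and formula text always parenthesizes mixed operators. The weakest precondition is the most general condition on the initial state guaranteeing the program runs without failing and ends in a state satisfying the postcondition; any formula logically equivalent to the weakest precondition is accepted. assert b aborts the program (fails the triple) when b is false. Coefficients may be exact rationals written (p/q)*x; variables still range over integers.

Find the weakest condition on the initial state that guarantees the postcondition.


Working backward. After the program, the postcondition ((cnt + 9 > -7 || (3/4)*h + 3*x > h) || (cnt - 5 <= 1 || h + 3*h - 5 != 2*cnt - 3*cnt - 5)) && (3*cnt - 6 <= x + h + 1 || x == -4) must hold; in canonical form it is (cnt > -16 || 3*x > (1/4)*h || cnt <= 6 || cnt + 4*h != 0) && (3*cnt <= h + x + 7 || x == -4).
Before skip: (cnt > -16 || 3*x > (1/4)*h || cnt <= 6 || cnt + 4*h != 0) && (3*cnt <= h + x + 7 || x == -4)
Before assert x - 1 != 0 || 2*h - x == cnt - 2*cnt: (x != 1 || cnt + 2*h == x) && (cnt > -16 || 3*x > (1/4)*h || cnt <= 6 || cnt + 4*h != 0) && (3*cnt <= h + x + 7 || x == -4)
Before assert !(h - 1 != -9): (!(h != -8)) && (x != 1 || cnt + 2*h == x) && (cnt > -16 || 3*x > (1/4)*h || cnt <= 6 || cnt + 4*h != 0) && (3*cnt <= h + x + 7 || x == -4)
Answer: WP = (!(h != -8)) && (x != 1 || cnt + 2*h == x) && (cnt > -16 || 3*x > (1/4)*h || cnt <= 6 || cnt + 4*h != 0) && (3*cnt <= h + x + 7 || x == -4)


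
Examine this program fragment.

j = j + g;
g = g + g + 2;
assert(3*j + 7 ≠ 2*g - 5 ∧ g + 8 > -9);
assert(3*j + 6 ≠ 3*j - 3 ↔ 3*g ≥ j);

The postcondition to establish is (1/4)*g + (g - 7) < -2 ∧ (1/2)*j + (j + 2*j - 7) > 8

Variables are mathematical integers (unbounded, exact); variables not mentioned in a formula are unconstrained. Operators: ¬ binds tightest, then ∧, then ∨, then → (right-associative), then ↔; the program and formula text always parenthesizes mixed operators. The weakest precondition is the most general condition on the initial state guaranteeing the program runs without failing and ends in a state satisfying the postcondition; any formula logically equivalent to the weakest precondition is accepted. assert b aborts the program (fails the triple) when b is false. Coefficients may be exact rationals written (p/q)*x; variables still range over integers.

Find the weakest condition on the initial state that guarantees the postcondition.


Working backward. After the program, the postcondition (1/4)*g + (g - 7) < -2 ∧ (1/2)*j + (j + 2*j - 7) > 8 must hold; in canonical form it is (5/4)*g < 5 ∧ (7/2)*j > 15.
Before assert 3*j + 6 ≠ 3*j - 3 ↔ 3*g ≥ j: 3*g ≥ j ∧ (5/4)*g < 5 ∧ (7/2)*j > 15
Before assert 3*j + 7 ≠ 2*g - 5 ∧ g + 8 > -9: 3*j ≠ 2*g - 12 ∧ g > -17 ∧ 3*g ≥ j ∧ (5/4)*g < 5 ∧ (7/2)*j > 15
Before g := g + g + 2: 3*j ≠ 4*g - 8 ∧ 2*g > -19 ∧ 6*g ≥ j - 6 ∧ (5/2)*g < 5/2 ∧ (7/2)*j > 15
Before j := j + g: 3*j ≠ g - 8 ∧ 2*g > -19 ∧ 5*g ≥ j - 6 ∧ (5/2)*g < 5/2 ∧ (7/2)*g + (7/2)*j > 15
Answer: WP = 3*j ≠ g - 8 ∧ 2*g > -19 ∧ 5*g ≥ j - 6 ∧ (5/2)*g < 5/2 ∧ (7/2)*g + (7/2)*j > 15


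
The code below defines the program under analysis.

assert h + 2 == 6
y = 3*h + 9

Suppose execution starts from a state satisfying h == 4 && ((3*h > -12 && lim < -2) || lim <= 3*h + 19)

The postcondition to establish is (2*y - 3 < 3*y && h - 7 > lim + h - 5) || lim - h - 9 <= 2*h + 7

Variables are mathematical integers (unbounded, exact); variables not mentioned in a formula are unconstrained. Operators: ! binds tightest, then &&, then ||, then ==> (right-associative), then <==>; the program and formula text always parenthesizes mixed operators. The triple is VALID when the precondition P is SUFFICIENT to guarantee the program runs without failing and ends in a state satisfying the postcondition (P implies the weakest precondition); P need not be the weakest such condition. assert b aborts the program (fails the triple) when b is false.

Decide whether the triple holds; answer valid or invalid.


Working backward. After the program, the postcondition (2*y - 3 < 3*y && h - 7 > lim + h - 5) || lim - h - 9 <= 2*h + 7 must hold; in canonical form it is (y > -3 && lim < -2) || lim <= 3*h + 16.
Before y := 3*h + 9: (3*h > -12 && lim < -2) || lim <= 3*h + 16
Before assert h + 2 == 6: h == 4 && ((3*h > -12 && lim < -2) || lim <= 3*h + 16)
The weakest precondition is h == 4 && ((3*h > -12 && lim < -2) || lim <= 3*h + 16).
Check whether h == 4 && ((3*h > -12 && lim < -2) || lim <= 3*h + 19) implies it.
Countermodel: at the initial state h = 4, lim = 29, the precondition holds but the weakest precondition fails.
Answer: invalid


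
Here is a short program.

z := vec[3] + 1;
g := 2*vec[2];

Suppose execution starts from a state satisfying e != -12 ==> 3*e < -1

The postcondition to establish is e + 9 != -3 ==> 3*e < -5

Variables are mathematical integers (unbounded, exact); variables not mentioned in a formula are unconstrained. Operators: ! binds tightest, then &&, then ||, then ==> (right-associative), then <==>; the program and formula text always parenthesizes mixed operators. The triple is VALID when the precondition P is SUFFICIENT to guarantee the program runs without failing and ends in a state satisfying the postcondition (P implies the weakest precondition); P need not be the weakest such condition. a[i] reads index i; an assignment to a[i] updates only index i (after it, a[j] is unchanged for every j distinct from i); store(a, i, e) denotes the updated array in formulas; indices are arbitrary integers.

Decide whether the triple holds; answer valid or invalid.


Working backward. After the program, the postcondition e + 9 != -3 ==> 3*e < -5 must hold; in canonical form it is e != -12 ==> 3*e < -5.
Before g := 2*vec[2]: e != -12 ==> 3*e < -5
Before z := vec[3] + 1: e != -12 ==> 3*e < -5
The weakest precondition is e != -12 ==> 3*e < -5.
Check whether e != -12 ==> 3*e < -1 implies it.
Countermodel: at the initial state e = -1, the precondition holds but the weakest precondition fails.
Answer: invalid


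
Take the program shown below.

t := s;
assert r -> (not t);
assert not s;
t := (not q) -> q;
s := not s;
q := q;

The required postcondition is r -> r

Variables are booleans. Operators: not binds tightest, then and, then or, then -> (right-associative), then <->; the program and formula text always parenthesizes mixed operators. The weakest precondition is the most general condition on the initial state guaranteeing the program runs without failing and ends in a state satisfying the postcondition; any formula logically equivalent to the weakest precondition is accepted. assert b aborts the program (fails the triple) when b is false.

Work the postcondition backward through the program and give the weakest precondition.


Working backward. After the program, the postcondition r -> r must hold; in canonical form it is true.
Before q := q: true
Before s := not s: true
Before t := (not q) -> q: true
Before assert not s: not s
Before assert r -> (not t): (r -> (not t)) and (not s)
Before t := s: (r -> (not s)) and (not s)
Answer: WP = (r -> (not s)) and (not s)


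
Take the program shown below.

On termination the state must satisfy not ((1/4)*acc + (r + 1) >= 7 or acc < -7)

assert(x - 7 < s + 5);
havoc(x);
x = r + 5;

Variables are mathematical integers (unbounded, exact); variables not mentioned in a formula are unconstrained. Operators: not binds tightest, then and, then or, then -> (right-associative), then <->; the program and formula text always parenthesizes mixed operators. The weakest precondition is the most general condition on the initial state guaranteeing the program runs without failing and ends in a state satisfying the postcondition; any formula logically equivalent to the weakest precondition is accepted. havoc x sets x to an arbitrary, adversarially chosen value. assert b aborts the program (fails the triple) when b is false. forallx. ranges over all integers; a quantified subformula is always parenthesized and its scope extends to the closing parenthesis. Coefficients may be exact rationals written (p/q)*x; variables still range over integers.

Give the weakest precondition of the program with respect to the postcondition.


Working backward. After the program, the postcondition not ((1/4)*acc + (r + 1) >= 7 or acc < -7) must hold; in canonical form it is not ((1/4)*acc + r >= 6 or acc < -7).
Before x := r + 5: not ((1/4)*acc + r >= 6 or acc < -7)
Before havoc x: not ((1/4)*acc + r >= 6 or acc < -7)
Before assert x - 7 < s + 5: x < s + 12 and (not ((1/4)*acc + r >= 6 or acc < -7))
Answer: WP = x < s + 12 and (not ((1/4)*acc + r >= 6 or acc < -7))


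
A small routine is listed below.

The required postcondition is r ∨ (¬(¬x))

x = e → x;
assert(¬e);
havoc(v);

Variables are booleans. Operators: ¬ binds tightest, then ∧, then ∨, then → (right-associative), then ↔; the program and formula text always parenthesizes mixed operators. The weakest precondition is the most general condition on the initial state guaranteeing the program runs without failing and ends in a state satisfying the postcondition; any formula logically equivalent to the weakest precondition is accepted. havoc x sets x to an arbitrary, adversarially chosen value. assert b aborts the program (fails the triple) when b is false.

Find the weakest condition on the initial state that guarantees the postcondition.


Working backward. After the program, the postcondition r ∨ (¬(¬x)) must hold; in canonical form it is r ∨ x.
Before havoc v: r ∨ x
Before assert ¬e: (¬e) ∧ (r ∨ x)
Before x := e → x: (¬e) ∧ (r ∨ (e → x))
Answer: WP = (¬e) ∧ (r ∨ (e → x))


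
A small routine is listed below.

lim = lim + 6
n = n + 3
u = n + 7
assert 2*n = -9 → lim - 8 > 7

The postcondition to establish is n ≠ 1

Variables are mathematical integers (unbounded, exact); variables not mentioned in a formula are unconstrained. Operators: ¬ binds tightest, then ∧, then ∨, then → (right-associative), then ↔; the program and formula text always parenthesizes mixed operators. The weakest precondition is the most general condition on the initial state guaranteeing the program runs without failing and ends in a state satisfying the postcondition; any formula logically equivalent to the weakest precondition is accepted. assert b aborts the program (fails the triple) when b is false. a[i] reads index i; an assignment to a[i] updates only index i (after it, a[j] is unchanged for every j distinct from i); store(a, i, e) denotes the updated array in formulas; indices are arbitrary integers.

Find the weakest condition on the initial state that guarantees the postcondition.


Working backward. After the program, n ≠ 1 must hold.
Before assert 2*n = -9 → lim - 8 > 7: (2*n = -9 → lim > 15) ∧ n ≠ 1
Before u := n + 7: (2*n = -9 → lim > 15) ∧ n ≠ 1
Before n := n + 3: (2*n = -15 → lim > 15) ∧ n ≠ -2
Before lim := lim + 6: (2*n = -15 → lim > 9) ∧ n ≠ -2
Answer: WP = (2*n = -15 → lim > 9) ∧ n ≠ -2


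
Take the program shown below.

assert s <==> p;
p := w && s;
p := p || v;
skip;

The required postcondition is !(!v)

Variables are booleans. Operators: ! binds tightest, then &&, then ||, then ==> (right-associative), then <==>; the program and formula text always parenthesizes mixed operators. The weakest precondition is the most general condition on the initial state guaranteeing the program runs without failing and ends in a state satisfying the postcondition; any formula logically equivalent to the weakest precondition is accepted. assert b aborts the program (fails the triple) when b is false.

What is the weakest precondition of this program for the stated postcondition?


Working backward. After the program, the postcondition !(!v) must hold; in canonical form it is v.
Before skip: v
Before p := p || v: v
Before p := w && s: v
Before assert s <==> p: (s <==> p) && v
Answer: WP = (s <==> p) && v


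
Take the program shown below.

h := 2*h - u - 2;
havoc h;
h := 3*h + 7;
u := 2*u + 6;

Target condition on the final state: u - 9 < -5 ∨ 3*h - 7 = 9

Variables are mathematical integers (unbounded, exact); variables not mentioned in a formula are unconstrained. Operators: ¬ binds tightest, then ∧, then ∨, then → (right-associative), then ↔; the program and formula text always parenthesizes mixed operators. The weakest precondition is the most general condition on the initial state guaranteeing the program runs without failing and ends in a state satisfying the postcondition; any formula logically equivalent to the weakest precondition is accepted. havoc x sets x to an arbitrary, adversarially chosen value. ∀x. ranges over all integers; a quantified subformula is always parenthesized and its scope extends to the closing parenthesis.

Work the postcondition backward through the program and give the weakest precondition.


Working backward. After the program, the postcondition u - 9 < -5 ∨ 3*h - 7 = 9 must hold; in canonical form it is u < 4 ∨ 3*h = 16.
Before u := 2*u + 6: 2*u < -2 ∨ 3*h = 16
Before h := 3*h + 7: 2*u < -2 ∨ 9*h = -5
Before havoc h: ∀h_1. (2*u < -2 ∨ 9*h_1 = -5)
Before h := 2*h - u - 2: ∀h_1. (2*u < -2 ∨ 9*h_1 = -5)
Answer: WP = ∀h_1. (2*u < -2 ∨ 9*h_1 = -5)


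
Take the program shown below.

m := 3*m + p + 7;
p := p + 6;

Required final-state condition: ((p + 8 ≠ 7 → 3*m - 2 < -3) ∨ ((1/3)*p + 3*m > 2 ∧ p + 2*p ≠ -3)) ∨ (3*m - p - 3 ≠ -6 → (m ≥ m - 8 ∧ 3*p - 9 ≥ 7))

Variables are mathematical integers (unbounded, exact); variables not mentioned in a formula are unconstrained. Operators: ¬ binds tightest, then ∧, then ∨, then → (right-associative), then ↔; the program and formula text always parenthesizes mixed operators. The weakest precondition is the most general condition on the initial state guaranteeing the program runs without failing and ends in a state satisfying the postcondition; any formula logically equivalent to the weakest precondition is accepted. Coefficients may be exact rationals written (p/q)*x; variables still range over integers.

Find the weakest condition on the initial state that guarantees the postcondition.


Working backward. After the program, the postcondition ((p + 8 ≠ 7 → 3*m - 2 < -3) ∨ ((1/3)*p + 3*m > 2 ∧ p + 2*p ≠ -3)) ∨ (3*m - p - 3 ≠ -6 → (m ≥ m - 8 ∧ 3*p - 9 ≥ 7)) must hold; in canonical form it is (p ≠ -1 → 3*m < -1) ∨ (3*m + (1/3)*p > 2 ∧ 3*p ≠ -3) ∨ (3*m ≠ p - 3 → 3*p ≥ 16).
Before p := p + 6: (p ≠ -7 → 3*m < -1) ∨ (3*m + (1/3)*p > 0 ∧ 3*p ≠ -21) ∨ (3*m ≠ p + 3 → 3*p ≥ -2)
Before m := 3*m + p + 7: (p ≠ -7 → 9*m + 3*p < -22) ∨ (9*m + (10/3)*p > -21 ∧ 3*p ≠ -21) ∨ (9*m + 2*p ≠ -18 → 3*p ≥ -2)
Answer: WP = (p ≠ -7 → 9*m + 3*p < -22) ∨ (9*m + (10/3)*p > -21 ∧ 3*p ≠ -21) ∨ (9*m + 2*p ≠ -18 → 3*p ≥ -2)


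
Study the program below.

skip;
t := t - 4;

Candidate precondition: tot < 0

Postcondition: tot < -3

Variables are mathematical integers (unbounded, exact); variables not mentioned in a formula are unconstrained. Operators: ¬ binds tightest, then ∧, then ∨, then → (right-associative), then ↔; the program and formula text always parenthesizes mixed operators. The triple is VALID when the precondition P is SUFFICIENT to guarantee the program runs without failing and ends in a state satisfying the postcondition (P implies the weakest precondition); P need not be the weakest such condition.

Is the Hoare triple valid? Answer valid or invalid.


Working backward. After the program, tot < -3 must hold.
Before t := t - 4: tot < -3
Before skip: tot < -3
The weakest precondition is tot < -3.
Check whether tot < 0 implies it.
Countermodel: at the initial state tot = -3, the precondition holds but the weakest precondition fails.
Answer: invalid


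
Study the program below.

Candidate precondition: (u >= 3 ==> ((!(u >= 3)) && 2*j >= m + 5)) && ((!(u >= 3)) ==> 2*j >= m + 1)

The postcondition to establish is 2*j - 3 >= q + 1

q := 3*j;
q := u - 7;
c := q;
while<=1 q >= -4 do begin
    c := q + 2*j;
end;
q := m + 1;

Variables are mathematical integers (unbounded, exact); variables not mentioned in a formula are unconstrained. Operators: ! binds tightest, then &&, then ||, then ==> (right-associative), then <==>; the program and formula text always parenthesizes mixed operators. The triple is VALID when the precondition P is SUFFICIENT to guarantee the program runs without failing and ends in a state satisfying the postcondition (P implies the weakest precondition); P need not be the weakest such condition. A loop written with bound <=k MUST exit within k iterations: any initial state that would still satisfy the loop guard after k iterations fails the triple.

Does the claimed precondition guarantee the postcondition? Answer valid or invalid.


Working backward. After the program, the postcondition 2*j - 3 >= q + 1 must hold; in canonical form it is 2*j >= q + 4.
Before q := m + 1: 2*j >= m + 5
Before the loop (bound <=1), unroll the exhaustion recursion (WP_0 = exit-now case; WP_j = one more guarded iteration, up to j = 1):
  WP_0: (!(q >= -4)) && 2*j >= m + 5
  WP_1: (q >= -4 ==> ((!(q >= -4)) && 2*j >= m + 5)) && ((!(q >= -4)) ==> 2*j >= m + 5)
So before the loop: (q >= -4 ==> ((!(q >= -4)) && 2*j >= m + 5)) && ((!(q >= -4)) ==> 2*j >= m + 5)
Before c := q: (q >= -4 ==> ((!(q >= -4)) && 2*j >= m + 5)) && ((!(q >= -4)) ==> 2*j >= m + 5)
Before q := u - 7: (u >= 3 ==> ((!(u >= 3)) && 2*j >= m + 5)) && ((!(u >= 3)) ==> 2*j >= m + 5)
Before q := 3*j: (u >= 3 ==> ((!(u >= 3)) && 2*j >= m + 5)) && ((!(u >= 3)) ==> 2*j >= m + 5)
The weakest precondition is (u >= 3 ==> ((!(u >= 3)) && 2*j >= m + 5)) && ((!(u >= 3)) ==> 2*j >= m + 5).
Check whether (u >= 3 ==> ((!(u >= 3)) && 2*j >= m + 5)) && ((!(u >= 3)) ==> 2*j >= m + 1) implies it.
Countermodel: at the initial state j = 0, m = -1, u = 2, the precondition holds but the weakest precondition fails.
Answer: invalid


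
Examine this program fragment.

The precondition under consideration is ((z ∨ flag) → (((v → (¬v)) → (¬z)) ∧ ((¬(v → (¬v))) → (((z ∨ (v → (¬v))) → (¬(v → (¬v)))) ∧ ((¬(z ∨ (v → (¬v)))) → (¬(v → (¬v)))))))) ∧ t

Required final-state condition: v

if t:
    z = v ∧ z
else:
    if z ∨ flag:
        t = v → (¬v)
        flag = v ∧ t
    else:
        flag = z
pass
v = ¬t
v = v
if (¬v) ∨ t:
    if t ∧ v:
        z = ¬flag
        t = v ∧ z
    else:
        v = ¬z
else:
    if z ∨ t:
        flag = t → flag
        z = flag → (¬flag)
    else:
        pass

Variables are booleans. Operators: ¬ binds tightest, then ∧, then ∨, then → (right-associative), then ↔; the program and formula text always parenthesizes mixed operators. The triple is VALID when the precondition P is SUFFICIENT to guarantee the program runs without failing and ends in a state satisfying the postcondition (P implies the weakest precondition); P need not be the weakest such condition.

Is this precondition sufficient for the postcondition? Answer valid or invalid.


Working backward. After the program, v must hold.
Then branch requires ((t ∧ v) → v) ∧ ((¬(t ∧ v)) → (¬z)); else branch requires ((z ∨ t) → v) ∧ ((¬(z ∨ t)) → v).
Before the if: (((¬v) ∨ t) → (((t ∧ v) → v) ∧ ((¬(t ∧ v)) → (¬z)))) ∧ ((¬((¬v) ∨ t)) → (((z ∨ t) → v) ∧ ((¬(z ∨ t)) → v)))
Before v := v: (((¬v) ∨ t) → (((t ∧ v) → v) ∧ ((¬(t ∧ v)) → (¬z)))) ∧ ((¬((¬v) ∨ t)) → (((z ∨ t) → v) ∧ ((¬(z ∨ t)) → v)))
Before v := ¬t: (t → (¬z)) ∧ ((¬t) → (((z ∨ t) → (¬t)) ∧ ((¬(z ∨ t)) → (¬t))))
Before skip: (t → (¬z)) ∧ ((¬t) → (((z ∨ t) → (¬t)) ∧ ((¬(z ∨ t)) → (¬t))))
Then branch requires (t → (¬(v ∧ z))) ∧ ((¬t) → ((((v ∧ z) ∨ t) → (¬t)) ∧ ((¬((v ∧ z) ∨ t)) → (¬t)))); else branch requires ((z ∨ flag) → (((v → (¬v)) → (¬z)) ∧ ((¬(v → (¬v))) → (((z ∨ (v → (¬v))) → (¬(v → (¬v)))) ∧ ((¬(z ∨ (v → (¬v)))) → (¬(v → (¬v)))))))) ∧ ((¬(z ∨ flag)) → ((t → (¬z)) ∧ ((¬t) → (((z ∨ t) → (¬t)) ∧ ((¬(z ∨ t)) → (¬t)))))).
Before the if: (t → ((t → (¬(v ∧ z))) ∧ ((¬t) → ((((v ∧ z) ∨ t) → (¬t)) ∧ ((¬((v ∧ z) ∨ t)) → (¬t)))))) ∧ ((¬t) → (((z ∨ flag) → (((v → (¬v)) → (¬z)) ∧ ((¬(v → (¬v))) → (((z ∨ (v → (¬v))) → (¬(v → (¬v)))) ∧ ((¬(z ∨ (v → (¬v)))) → (¬(v → (¬v)))))))) ∧ ((¬(z ∨ flag)) → ((t → (¬z)) ∧ ((¬t) → (((z ∨ t) → (¬t)) ∧ ((¬(z ∨ t)) → (¬t))))))))
The weakest precondition is (t → ((t → (¬(v ∧ z))) ∧ ((¬t) → ((((v ∧ z) ∨ t) → (¬t)) ∧ ((¬((v ∧ z) ∨ t)) → (¬t)))))) ∧ ((¬t) → (((z ∨ flag) → (((v → (¬v)) → (¬z)) ∧ ((¬(v → (¬v))) → (((z ∨ (v → (¬v))) → (¬(v → (¬v)))) ∧ ((¬(z ∨ (v → (¬v)))) → (¬(v → (¬v)))))))) ∧ ((¬(z ∨ flag)) → ((t → (¬z)) ∧ ((¬t) → (((z ∨ t) → (¬t)) ∧ ((¬(z ∨ t)) → (¬t)))))))).
Check whether ((z ∨ flag) → (((v → (¬v)) → (¬z)) ∧ ((¬(v → (¬v))) → (((z ∨ (v → (¬v))) → (¬(v → (¬v)))) ∧ ((¬(z ∨ (v → (¬v)))) → (¬(v → (¬v)))))))) ∧ t implies it.
Countermodel: at the initial state flag = false, t = true, v = true, z = true, the precondition holds but the weakest precondition fails.
Answer: invalid


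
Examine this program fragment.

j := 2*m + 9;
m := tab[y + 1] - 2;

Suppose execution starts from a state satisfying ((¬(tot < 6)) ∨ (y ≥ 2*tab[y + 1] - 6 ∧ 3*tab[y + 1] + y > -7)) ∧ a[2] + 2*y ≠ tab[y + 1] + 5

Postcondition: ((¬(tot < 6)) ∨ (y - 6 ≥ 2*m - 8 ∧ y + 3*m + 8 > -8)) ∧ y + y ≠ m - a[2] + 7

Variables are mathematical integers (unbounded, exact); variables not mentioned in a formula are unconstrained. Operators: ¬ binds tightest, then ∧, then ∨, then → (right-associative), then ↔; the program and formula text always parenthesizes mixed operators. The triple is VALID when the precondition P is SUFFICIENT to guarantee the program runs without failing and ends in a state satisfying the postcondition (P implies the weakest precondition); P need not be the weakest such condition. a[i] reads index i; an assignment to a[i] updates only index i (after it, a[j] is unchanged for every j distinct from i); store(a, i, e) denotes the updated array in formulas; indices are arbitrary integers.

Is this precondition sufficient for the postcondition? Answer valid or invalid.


Working backward. After the program, the postcondition ((¬(tot < 6)) ∨ (y - 6 ≥ 2*m - 8 ∧ y + 3*m + 8 > -8)) ∧ y + y ≠ m - a[2] + 7 must hold; in canonical form it is ((¬(tot < 6)) ∨ (y ≥ 2*m - 2 ∧ 3*m + y > -16)) ∧ a[2] + 2*y ≠ m + 7.
Before m := tab[y + 1] - 2: ((¬(tot < 6)) ∨ (y ≥ 2*tab[y + 1] - 6 ∧ 3*tab[y + 1] + y > -10)) ∧ a[2] + 2*y ≠ tab[y + 1] + 5
Before j := 2*m + 9: ((¬(tot < 6)) ∨ (y ≥ 2*tab[y + 1] - 6 ∧ 3*tab[y + 1] + y > -10)) ∧ a[2] + 2*y ≠ tab[y + 1] + 5
The weakest precondition is ((¬(tot < 6)) ∨ (y ≥ 2*tab[y + 1] - 6 ∧ 3*tab[y + 1] + y > -10)) ∧ a[2] + 2*y ≠ tab[y + 1] + 5.
Check whether ((¬(tot < 6)) ∨ (y ≥ 2*tab[y + 1] - 6 ∧ 3*tab[y + 1] + y > -7)) ∧ a[2] + 2*y ≠ tab[y + 1] + 5 implies it.
Every state satisfying the precondition satisfies the weakest precondition: the implication holds.
Answer: valid
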